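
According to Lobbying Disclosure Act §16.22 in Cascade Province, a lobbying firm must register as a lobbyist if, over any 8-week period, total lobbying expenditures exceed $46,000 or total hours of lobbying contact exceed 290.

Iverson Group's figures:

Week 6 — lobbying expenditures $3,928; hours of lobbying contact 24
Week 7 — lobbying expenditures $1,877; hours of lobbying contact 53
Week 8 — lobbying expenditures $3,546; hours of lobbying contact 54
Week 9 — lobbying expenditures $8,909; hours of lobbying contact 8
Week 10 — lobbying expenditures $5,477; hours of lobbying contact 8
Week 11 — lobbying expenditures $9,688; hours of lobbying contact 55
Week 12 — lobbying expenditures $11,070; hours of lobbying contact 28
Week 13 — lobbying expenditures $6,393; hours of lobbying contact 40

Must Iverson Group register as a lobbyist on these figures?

Yes

Total lobbying expenditures: $3,928 + $1,877 + $3,546 + $8,909 + $5,477 + $9,688 + $11,070 + $6,393 = $50,888 (> $46,000).
Total hours of lobbying contact: 24 + 53 + 54 + 8 + 8 + 55 + 28 + 40 = 270 (≤ 290).
The test is 'or': at least one threshold is exceeded.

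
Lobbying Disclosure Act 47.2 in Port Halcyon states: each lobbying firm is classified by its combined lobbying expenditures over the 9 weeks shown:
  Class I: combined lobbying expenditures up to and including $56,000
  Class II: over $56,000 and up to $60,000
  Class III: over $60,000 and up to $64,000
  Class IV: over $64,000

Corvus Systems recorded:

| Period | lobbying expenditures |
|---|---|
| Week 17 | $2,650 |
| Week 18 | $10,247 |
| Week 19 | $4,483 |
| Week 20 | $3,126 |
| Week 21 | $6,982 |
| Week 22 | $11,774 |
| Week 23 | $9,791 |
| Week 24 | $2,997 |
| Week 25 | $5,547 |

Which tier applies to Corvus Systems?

Combined lobbying expenditures: $2,650 + $10,247 + $4,483 + $3,126 + $6,982 + $11,774 + $9,791 + $2,997 + $5,547 = $57,597.
$56,000 < $57,597 ≤ $60,000, so Class II applies.

Class II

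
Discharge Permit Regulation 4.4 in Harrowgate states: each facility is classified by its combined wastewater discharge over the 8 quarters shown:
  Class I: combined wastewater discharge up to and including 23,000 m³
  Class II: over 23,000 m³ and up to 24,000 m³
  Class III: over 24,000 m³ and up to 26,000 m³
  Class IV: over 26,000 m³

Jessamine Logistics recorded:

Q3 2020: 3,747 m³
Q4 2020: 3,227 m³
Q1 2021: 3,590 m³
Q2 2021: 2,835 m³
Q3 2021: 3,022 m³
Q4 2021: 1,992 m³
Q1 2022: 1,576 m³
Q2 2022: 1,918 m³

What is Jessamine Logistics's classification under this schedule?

Combined wastewater discharge: 3,747 m³ + 3,227 m³ + 3,590 m³ + 2,835 m³ + 3,022 m³ + 1,992 m³ + 1,576 m³ + 1,918 m³ = 21,907 m³.
21,907 m³ ≤ 23,000 m³, so Class I applies.

Class I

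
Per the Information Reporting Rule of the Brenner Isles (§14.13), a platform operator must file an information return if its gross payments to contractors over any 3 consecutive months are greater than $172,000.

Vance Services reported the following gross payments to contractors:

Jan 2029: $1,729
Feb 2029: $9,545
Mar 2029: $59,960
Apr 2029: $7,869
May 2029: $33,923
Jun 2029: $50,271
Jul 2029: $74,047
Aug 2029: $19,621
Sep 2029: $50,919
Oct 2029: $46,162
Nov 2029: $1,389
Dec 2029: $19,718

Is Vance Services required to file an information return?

No

Jan 2029–Mar 2029: $1,729 + $9,545 + $59,960 = $71,234 (under)
Feb 2029–Apr 2029: $9,545 + $59,960 + $7,869 = $77,374 (under)
Mar 2029–May 2029: $59,960 + $7,869 + $33,923 = $101,752 (under)
Apr 2029–Jun 2029: $7,869 + $33,923 + $50,271 = $92,063 (under)
May 2029–Jul 2029: $33,923 + $50,271 + $74,047 = $158,241 (under)
Jun 2029–Aug 2029: $50,271 + $74,047 + $19,621 = $143,939 (under)
Jul 2029–Sep 2029: $74,047 + $19,621 + $50,919 = $144,587 (under)
Aug 2029–Oct 2029: $19,621 + $50,919 + $46,162 = $116,702 (under)
Sep 2029–Nov 2029: $50,919 + $46,162 + $1,389 = $98,470 (under)
Oct 2029–Dec 2029: $46,162 + $1,389 + $19,718 = $67,269 (under)
No window exceeds $172,000.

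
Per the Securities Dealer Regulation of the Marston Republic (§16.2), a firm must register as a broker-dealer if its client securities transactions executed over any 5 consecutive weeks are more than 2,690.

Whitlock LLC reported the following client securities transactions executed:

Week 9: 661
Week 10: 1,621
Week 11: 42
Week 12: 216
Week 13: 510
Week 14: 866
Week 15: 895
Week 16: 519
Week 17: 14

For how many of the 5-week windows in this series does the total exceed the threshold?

Week 9–Week 13: 661 + 1,621 + 42 + 216 + 510 = 3,050 (over)
Week 10–Week 14: 1,621 + 42 + 216 + 510 + 866 = 3,255 (over)
Week 11–Week 15: 42 + 216 + 510 + 866 + 895 = 2,529 (under)
Week 12–Week 16: 216 + 510 + 866 + 895 + 519 = 3,006 (over)
Week 13–Week 17: 510 + 866 + 895 + 519 + 14 = 2,804 (over)
4 windows exceed the threshold.

4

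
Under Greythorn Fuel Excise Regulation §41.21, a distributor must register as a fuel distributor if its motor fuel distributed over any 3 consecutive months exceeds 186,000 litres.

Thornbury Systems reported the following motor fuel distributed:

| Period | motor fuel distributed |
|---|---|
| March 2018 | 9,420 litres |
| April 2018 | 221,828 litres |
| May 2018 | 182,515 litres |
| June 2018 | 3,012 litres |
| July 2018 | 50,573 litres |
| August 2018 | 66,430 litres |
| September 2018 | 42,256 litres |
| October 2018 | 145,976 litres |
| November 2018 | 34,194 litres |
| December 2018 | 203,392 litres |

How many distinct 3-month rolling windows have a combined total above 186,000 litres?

6

March 2018–May 2018: 9,420 litres + 221,828 litres + 182,515 litres = 413,763 litres (over)
April 2018–June 2018: 221,828 litres + 182,515 litres + 3,012 litres = 407,355 litres (over)
May 2018–July 2018: 182,515 litres + 3,012 litres + 50,573 litres = 236,100 litres (over)
June 2018–August 2018: 3,012 litres + 50,573 litres + 66,430 litres = 120,015 litres (under)
July 2018–September 2018: 50,573 litres + 66,430 litres + 42,256 litres = 159,259 litres (under)
August 2018–October 2018: 66,430 litres + 42,256 litres + 145,976 litres = 254,662 litres (over)
September 2018–November 2018: 42,256 litres + 145,976 litres + 34,194 litres = 222,426 litres (over)
October 2018–December 2018: 145,976 litres + 34,194 litres + 203,392 litres = 383,562 litres (over)
6 windows exceed the threshold.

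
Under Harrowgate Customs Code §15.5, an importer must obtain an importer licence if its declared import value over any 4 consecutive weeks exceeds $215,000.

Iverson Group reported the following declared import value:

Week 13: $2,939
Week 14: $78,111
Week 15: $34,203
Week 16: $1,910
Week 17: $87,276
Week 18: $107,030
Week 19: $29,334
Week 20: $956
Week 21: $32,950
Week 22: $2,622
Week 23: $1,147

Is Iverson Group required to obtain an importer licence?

Week 13–Week 16: $2,939 + $78,111 + $34,203 + $1,910 = $117,163 (under)
Week 14–Week 17: $78,111 + $34,203 + $1,910 + $87,276 = $201,500 (under)
Week 15–Week 18: $34,203 + $1,910 + $87,276 + $107,030 = $230,419 (over)
Week 16–Week 19: $1,910 + $87,276 + $107,030 + $29,334 = $225,550 (over)
Week 17–Week 20: $87,276 + $107,030 + $29,334 + $956 = $224,596 (over)
Week 18–Week 21: $107,030 + $29,334 + $956 + $32,950 = $170,270 (under)
Week 19–Week 22: $29,334 + $956 + $32,950 + $2,622 = $65,862 (under)
Week 20–Week 23: $956 + $32,950 + $2,622 + $1,147 = $37,675 (under)
At least one window exceeds $215,000.

Yes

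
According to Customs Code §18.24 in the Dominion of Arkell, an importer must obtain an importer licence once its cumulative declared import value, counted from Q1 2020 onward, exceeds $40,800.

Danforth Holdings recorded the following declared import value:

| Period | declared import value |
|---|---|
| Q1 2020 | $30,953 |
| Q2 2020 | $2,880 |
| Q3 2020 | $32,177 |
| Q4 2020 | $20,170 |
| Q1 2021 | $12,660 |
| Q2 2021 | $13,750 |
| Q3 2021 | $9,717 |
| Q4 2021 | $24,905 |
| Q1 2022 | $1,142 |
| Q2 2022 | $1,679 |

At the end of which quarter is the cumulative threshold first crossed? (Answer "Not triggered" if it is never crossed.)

Q3 2020

Through Q1 2020: $30,953
Through Q2 2020: $33,833
Through Q3 2020: $66,010 ← exceeds threshold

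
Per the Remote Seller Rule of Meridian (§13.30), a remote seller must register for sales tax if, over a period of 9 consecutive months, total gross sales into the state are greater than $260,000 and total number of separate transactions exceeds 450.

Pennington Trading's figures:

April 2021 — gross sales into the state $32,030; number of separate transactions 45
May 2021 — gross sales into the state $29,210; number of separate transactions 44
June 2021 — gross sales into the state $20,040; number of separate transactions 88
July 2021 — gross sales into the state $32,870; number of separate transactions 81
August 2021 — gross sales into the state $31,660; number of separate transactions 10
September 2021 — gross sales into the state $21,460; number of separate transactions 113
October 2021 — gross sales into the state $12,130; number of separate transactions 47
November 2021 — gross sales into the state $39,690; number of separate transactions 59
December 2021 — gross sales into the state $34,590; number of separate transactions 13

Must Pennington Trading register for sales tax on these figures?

Total gross sales into the state: $32,030 + $29,210 + $20,040 + $32,870 + $31,660 + $21,460 + $12,130 + $39,690 + $34,590 = $253,680 (≤ $260,000).
Total number of separate transactions: 45 + 44 + 88 + 81 + 10 + 113 + 47 + 59 + 13 = 500 (> 450).
The test is 'and': the rule requires both, and at least one is not exceeded.

No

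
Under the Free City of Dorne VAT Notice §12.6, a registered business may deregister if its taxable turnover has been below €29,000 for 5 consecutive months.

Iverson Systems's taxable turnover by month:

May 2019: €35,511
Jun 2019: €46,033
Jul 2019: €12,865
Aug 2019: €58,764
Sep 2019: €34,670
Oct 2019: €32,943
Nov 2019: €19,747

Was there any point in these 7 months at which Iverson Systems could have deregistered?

No

Months below €29,000: Jul 2019, Nov 2019.
Longest run of consecutive months below the threshold: 1.
1 < 5, so Iverson Systems never became eligible.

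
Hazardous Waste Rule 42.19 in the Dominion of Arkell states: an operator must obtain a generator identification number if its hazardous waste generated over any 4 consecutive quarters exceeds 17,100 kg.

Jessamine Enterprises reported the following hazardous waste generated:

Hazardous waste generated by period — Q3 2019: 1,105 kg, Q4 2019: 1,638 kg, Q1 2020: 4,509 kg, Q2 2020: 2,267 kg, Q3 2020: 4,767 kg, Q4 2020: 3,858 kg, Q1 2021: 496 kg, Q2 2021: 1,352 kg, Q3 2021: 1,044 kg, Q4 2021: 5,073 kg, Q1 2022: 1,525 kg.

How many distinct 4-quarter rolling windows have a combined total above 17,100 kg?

0

Q3 2019–Q2 2020: 1,105 kg + 1,638 kg + 4,509 kg + 2,267 kg = 9,519 kg (under)
Q4 2019–Q3 2020: 1,638 kg + 4,509 kg + 2,267 kg + 4,767 kg = 13,181 kg (under)
Q1 2020–Q4 2020: 4,509 kg + 2,267 kg + 4,767 kg + 3,858 kg = 15,401 kg (under)
Q2 2020–Q1 2021: 2,267 kg + 4,767 kg + 3,858 kg + 496 kg = 11,388 kg (under)
Q3 2020–Q2 2021: 4,767 kg + 3,858 kg + 496 kg + 1,352 kg = 10,473 kg (under)
Q4 2020–Q3 2021: 3,858 kg + 496 kg + 1,352 kg + 1,044 kg = 6,750 kg (under)
Q1 2021–Q4 2021: 496 kg + 1,352 kg + 1,044 kg + 5,073 kg = 7,965 kg (under)
Q2 2021–Q1 2022: 1,352 kg + 1,044 kg + 5,073 kg + 1,525 kg = 8,994 kg (under)
0 windows exceed the threshold.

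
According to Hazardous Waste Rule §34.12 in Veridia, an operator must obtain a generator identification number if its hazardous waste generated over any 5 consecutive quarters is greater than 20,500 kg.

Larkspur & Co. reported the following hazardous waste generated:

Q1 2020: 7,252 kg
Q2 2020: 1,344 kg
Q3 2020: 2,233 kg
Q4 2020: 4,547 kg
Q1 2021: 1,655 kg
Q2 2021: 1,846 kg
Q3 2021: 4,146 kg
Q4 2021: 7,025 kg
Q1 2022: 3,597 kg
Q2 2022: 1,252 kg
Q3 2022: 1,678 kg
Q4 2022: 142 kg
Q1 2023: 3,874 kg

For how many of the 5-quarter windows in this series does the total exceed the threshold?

Q1 2020–Q1 2021: 7,252 kg + 1,344 kg + 2,233 kg + 4,547 kg + 1,655 kg = 17,031 kg (under)
Q2 2020–Q2 2021: 1,344 kg + 2,233 kg + 4,547 kg + 1,655 kg + 1,846 kg = 11,625 kg (under)
Q3 2020–Q3 2021: 2,233 kg + 4,547 kg + 1,655 kg + 1,846 kg + 4,146 kg = 14,427 kg (under)
Q4 2020–Q4 2021: 4,547 kg + 1,655 kg + 1,846 kg + 4,146 kg + 7,025 kg = 19,219 kg (under)
Q1 2021–Q1 2022: 1,655 kg + 1,846 kg + 4,146 kg + 7,025 kg + 3,597 kg = 18,269 kg (under)
Q2 2021–Q2 2022: 1,846 kg + 4,146 kg + 7,025 kg + 3,597 kg + 1,252 kg = 17,866 kg (under)
Q3 2021–Q3 2022: 4,146 kg + 7,025 kg + 3,597 kg + 1,252 kg + 1,678 kg = 17,698 kg (under)
Q4 2021–Q4 2022: 7,025 kg + 3,597 kg + 1,252 kg + 1,678 kg + 142 kg = 13,694 kg (under)
Q1 2022–Q1 2023: 3,597 kg + 1,252 kg + 1,678 kg + 142 kg + 3,874 kg = 10,543 kg (under)
0 windows exceed the threshold.

0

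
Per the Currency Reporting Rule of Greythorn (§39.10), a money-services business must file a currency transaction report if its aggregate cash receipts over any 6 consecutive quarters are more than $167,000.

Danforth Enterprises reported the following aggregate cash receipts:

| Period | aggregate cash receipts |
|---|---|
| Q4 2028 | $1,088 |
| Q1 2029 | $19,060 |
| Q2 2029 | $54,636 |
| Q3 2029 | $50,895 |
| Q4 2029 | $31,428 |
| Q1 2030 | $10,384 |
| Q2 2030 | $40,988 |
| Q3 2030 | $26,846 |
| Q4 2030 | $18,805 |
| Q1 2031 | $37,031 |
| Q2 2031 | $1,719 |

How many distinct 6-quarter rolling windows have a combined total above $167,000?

Q4 2028–Q1 2030: $1,088 + $19,060 + $54,636 + $50,895 + $31,428 + $10,384 = $167,491 (over)
Q1 2029–Q2 2030: $19,060 + $54,636 + $50,895 + $31,428 + $10,384 + $40,988 = $207,391 (over)
Q2 2029–Q3 2030: $54,636 + $50,895 + $31,428 + $10,384 + $40,988 + $26,846 = $215,177 (over)
Q3 2029–Q4 2030: $50,895 + $31,428 + $10,384 + $40,988 + $26,846 + $18,805 = $179,346 (over)
Q4 2029–Q1 2031: $31,428 + $10,384 + $40,988 + $26,846 + $18,805 + $37,031 = $165,482 (under)
Q1 2030–Q2 2031: $10,384 + $40,988 + $26,846 + $18,805 + $37,031 + $1,719 = $135,773 (under)
4 windows exceed the threshold.

4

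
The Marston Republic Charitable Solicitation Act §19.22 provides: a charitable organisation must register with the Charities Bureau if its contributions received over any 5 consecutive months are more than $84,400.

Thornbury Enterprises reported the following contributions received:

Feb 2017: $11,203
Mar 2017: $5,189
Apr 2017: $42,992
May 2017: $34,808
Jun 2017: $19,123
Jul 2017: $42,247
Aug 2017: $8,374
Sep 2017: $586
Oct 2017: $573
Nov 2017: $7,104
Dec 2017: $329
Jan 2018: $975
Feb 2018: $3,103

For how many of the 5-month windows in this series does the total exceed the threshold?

Feb 2017–Jun 2017: $11,203 + $5,189 + $42,992 + $34,808 + $19,123 = $113,315 (over)
Mar 2017–Jul 2017: $5,189 + $42,992 + $34,808 + $19,123 + $42,247 = $144,359 (over)
Apr 2017–Aug 2017: $42,992 + $34,808 + $19,123 + $42,247 + $8,374 = $147,544 (over)
May 2017–Sep 2017: $34,808 + $19,123 + $42,247 + $8,374 + $586 = $105,138 (over)
Jun 2017–Oct 2017: $19,123 + $42,247 + $8,374 + $586 + $573 = $70,903 (under)
Jul 2017–Nov 2017: $42,247 + $8,374 + $586 + $573 + $7,104 = $58,884 (under)
Aug 2017–Dec 2017: $8,374 + $586 + $573 + $7,104 + $329 = $16,966 (under)
Sep 2017–Jan 2018: $586 + $573 + $7,104 + $329 + $975 = $9,567 (under)
Oct 2017–Feb 2018: $573 + $7,104 + $329 + $975 + $3,103 = $12,084 (under)
4 windows exceed the threshold.

4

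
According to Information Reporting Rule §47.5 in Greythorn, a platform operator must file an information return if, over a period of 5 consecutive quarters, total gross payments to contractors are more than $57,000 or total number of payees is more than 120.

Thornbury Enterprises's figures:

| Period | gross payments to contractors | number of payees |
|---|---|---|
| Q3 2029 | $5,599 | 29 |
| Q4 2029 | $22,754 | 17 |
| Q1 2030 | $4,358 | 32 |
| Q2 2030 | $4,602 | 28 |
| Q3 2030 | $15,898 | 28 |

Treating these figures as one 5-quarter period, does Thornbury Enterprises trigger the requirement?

Yes

Total gross payments to contractors: $5,599 + $22,754 + $4,358 + $4,602 + $15,898 = $53,211 (≤ $57,000).
Total number of payees: 29 + 17 + 32 + 28 + 28 = 134 (> 120).
The test is 'or': at least one threshold is exceeded.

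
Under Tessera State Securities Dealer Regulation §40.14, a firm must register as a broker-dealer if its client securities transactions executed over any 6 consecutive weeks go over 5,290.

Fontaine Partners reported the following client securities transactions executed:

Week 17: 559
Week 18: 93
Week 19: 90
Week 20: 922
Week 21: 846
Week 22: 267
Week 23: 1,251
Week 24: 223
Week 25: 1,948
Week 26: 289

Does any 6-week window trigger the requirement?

Yes

Week 17–Week 22: 559 + 93 + 90 + 922 + 846 + 267 = 2,777 (under)
Week 18–Week 23: 93 + 90 + 922 + 846 + 267 + 1,251 = 3,469 (under)
Week 19–Week 24: 90 + 922 + 846 + 267 + 1,251 + 223 = 3,599 (under)
Week 20–Week 25: 922 + 846 + 267 + 1,251 + 223 + 1,948 = 5,457 (over)
Week 21–Week 26: 846 + 267 + 1,251 + 223 + 1,948 + 289 = 4,824 (under)
At least one window exceeds 5,290.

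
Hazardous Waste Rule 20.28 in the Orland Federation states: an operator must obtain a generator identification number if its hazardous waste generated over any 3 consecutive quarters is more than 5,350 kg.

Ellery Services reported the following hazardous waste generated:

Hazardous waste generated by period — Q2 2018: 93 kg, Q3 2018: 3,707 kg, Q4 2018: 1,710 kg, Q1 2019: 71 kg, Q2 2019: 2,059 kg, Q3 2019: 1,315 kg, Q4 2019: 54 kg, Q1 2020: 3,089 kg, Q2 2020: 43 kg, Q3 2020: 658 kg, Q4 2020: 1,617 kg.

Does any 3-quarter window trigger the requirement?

Yes

Q2 2018–Q4 2018: 93 kg + 3,707 kg + 1,710 kg = 5,510 kg (over)
Q3 2018–Q1 2019: 3,707 kg + 1,710 kg + 71 kg = 5,488 kg (over)
Q4 2018–Q2 2019: 1,710 kg + 71 kg + 2,059 kg = 3,840 kg (under)
Q1 2019–Q3 2019: 71 kg + 2,059 kg + 1,315 kg = 3,445 kg (under)
Q2 2019–Q4 2019: 2,059 kg + 1,315 kg + 54 kg = 3,428 kg (under)
Q3 2019–Q1 2020: 1,315 kg + 54 kg + 3,089 kg = 4,458 kg (under)
Q4 2019–Q2 2020: 54 kg + 3,089 kg + 43 kg = 3,186 kg (under)
Q1 2020–Q3 2020: 3,089 kg + 43 kg + 658 kg = 3,790 kg (under)
Q2 2020–Q4 2020: 43 kg + 658 kg + 1,617 kg = 2,318 kg (under)
At least one window exceeds 5,350 kg.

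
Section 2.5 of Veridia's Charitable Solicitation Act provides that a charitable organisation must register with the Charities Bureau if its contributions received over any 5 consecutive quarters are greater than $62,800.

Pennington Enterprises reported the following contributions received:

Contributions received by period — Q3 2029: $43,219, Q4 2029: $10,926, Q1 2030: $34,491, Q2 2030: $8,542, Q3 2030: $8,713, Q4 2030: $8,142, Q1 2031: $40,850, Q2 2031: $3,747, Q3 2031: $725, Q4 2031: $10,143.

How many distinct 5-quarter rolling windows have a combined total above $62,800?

Q3 2029–Q3 2030: $43,219 + $10,926 + $34,491 + $8,542 + $8,713 = $105,891 (over)
Q4 2029–Q4 2030: $10,926 + $34,491 + $8,542 + $8,713 + $8,142 = $70,814 (over)
Q1 2030–Q1 2031: $34,491 + $8,542 + $8,713 + $8,142 + $40,850 = $100,738 (over)
Q2 2030–Q2 2031: $8,542 + $8,713 + $8,142 + $40,850 + $3,747 = $69,994 (over)
Q3 2030–Q3 2031: $8,713 + $8,142 + $40,850 + $3,747 + $725 = $62,177 (under)
Q4 2030–Q4 2031: $8,142 + $40,850 + $3,747 + $725 + $10,143 = $63,607 (over)
5 windows exceed the threshold.

5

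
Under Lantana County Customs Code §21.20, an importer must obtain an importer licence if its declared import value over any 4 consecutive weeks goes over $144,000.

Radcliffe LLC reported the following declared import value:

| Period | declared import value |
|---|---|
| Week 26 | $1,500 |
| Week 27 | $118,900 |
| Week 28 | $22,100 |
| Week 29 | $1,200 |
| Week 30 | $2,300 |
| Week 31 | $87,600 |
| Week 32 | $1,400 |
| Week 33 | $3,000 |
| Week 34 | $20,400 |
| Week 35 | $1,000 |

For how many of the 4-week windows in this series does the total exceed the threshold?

1

Week 26–Week 29: $1,500 + $118,900 + $22,100 + $1,200 = $143,700 (under)
Week 27–Week 30: $118,900 + $22,100 + $1,200 + $2,300 = $144,500 (over)
Week 28–Week 31: $22,100 + $1,200 + $2,300 + $87,600 = $113,200 (under)
Week 29–Week 32: $1,200 + $2,300 + $87,600 + $1,400 = $92,500 (under)
Week 30–Week 33: $2,300 + $87,600 + $1,400 + $3,000 = $94,300 (under)
Week 31–Week 34: $87,600 + $1,400 + $3,000 + $20,400 = $112,400 (under)
Week 32–Week 35: $1,400 + $3,000 + $20,400 + $1,000 = $25,800 (under)
1 window exceeds the threshold.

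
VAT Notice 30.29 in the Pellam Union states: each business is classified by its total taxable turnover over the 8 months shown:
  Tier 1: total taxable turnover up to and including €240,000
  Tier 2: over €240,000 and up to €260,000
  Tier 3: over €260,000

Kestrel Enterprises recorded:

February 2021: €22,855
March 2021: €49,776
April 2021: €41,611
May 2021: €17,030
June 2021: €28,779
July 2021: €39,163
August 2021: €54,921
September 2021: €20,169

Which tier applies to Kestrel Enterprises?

Total taxable turnover: €22,855 + €49,776 + €41,611 + €17,030 + €28,779 + €39,163 + €54,921 + €20,169 = €274,304.
€274,304 > €260,000, so Tier 3 applies.

Tier 3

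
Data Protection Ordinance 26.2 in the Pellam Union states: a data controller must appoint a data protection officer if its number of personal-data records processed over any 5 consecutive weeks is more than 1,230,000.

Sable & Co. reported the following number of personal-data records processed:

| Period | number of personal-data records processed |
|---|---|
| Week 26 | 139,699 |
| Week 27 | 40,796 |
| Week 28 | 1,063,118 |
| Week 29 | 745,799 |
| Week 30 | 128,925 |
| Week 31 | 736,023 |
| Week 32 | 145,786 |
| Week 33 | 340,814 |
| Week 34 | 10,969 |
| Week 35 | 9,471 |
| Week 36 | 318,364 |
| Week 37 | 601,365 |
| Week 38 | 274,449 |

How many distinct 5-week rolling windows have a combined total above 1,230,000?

7

Week 26–Week 30: 139,699 + 40,796 + 1,063,118 + 745,799 + 128,925 = 2,118,337 (over)
Week 27–Week 31: 40,796 + 1,063,118 + 745,799 + 128,925 + 736,023 = 2,714,661 (over)
Week 28–Week 32: 1,063,118 + 745,799 + 128,925 + 736,023 + 145,786 = 2,819,651 (over)
Week 29–Week 33: 745,799 + 128,925 + 736,023 + 145,786 + 340,814 = 2,097,347 (over)
Week 30–Week 34: 128,925 + 736,023 + 145,786 + 340,814 + 10,969 = 1,362,517 (over)
Week 31–Week 35: 736,023 + 145,786 + 340,814 + 10,969 + 9,471 = 1,243,063 (over)
Week 32–Week 36: 145,786 + 340,814 + 10,969 + 9,471 + 318,364 = 825,404 (under)
Week 33–Week 37: 340,814 + 10,969 + 9,471 + 318,364 + 601,365 = 1,280,983 (over)
Week 34–Week 38: 10,969 + 9,471 + 318,364 + 601,365 + 274,449 = 1,214,618 (under)
7 windows exceed the threshold.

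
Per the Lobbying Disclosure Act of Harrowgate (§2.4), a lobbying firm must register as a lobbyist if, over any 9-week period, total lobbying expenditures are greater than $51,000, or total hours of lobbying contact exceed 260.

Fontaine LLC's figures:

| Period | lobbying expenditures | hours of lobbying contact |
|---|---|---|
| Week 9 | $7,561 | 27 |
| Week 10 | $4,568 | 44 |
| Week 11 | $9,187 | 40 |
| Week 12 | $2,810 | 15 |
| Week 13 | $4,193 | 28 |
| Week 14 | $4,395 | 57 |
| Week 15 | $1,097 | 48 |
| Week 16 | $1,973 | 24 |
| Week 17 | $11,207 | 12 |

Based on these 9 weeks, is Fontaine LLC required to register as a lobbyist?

Total lobbying expenditures: $7,561 + $4,568 + $9,187 + $2,810 + $4,193 + $4,395 + $1,097 + $1,973 + $11,207 = $46,991 (≤ $51,000).
Total hours of lobbying contact: 27 + 44 + 40 + 15 + 28 + 57 + 48 + 24 + 12 = 295 (> 260).
The test is 'or': at least one threshold is exceeded.

Yes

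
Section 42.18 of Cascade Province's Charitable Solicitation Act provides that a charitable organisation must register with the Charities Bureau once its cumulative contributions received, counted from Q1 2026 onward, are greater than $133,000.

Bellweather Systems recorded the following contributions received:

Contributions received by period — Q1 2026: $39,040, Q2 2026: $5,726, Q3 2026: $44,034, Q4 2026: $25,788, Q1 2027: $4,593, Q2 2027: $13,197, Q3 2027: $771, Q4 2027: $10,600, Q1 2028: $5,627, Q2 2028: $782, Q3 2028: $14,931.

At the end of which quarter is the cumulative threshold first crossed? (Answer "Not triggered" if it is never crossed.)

Through Q1 2026: $39,040
Through Q2 2026: $44,766
Through Q3 2026: $88,800
Through Q4 2026: $114,588
Through Q1 2027: $119,181
Through Q2 2027: $132,378
Through Q3 2027: $133,149 ← exceeds threshold

Q3 2027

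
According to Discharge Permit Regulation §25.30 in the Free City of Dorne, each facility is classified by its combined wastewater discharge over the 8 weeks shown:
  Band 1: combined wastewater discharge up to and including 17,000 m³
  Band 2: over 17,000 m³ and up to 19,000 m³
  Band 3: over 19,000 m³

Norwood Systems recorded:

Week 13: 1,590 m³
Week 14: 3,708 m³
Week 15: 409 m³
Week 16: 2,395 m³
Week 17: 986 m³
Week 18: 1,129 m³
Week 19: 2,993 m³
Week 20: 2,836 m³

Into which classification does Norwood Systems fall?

Band 1

Combined wastewater discharge: 1,590 m³ + 3,708 m³ + 409 m³ + 2,395 m³ + 986 m³ + 1,129 m³ + 2,993 m³ + 2,836 m³ = 16,046 m³.
16,046 m³ ≤ 17,000 m³, so Band 1 applies.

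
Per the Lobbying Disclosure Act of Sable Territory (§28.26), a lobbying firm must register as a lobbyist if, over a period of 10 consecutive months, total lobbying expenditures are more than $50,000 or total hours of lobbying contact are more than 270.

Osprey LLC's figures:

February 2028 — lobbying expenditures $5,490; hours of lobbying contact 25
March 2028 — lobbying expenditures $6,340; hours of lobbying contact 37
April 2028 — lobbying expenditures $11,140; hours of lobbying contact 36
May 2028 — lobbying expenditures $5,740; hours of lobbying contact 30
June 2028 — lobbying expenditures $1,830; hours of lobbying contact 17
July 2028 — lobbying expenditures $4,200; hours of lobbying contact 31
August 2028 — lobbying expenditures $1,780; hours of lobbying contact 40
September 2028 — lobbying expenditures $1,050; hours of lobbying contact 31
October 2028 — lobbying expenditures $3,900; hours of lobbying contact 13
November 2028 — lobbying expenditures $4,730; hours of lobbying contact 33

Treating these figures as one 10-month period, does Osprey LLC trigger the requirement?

Yes

Total lobbying expenditures: $5,490 + $6,340 + $11,140 + $5,740 + $1,830 + $4,200 + $1,780 + $1,050 + $3,900 + $4,730 = $46,200 (≤ $50,000).
Total hours of lobbying contact: 25 + 37 + 36 + 30 + 17 + 31 + 40 + 31 + 13 + 33 = 293 (> 270).
The test is 'or': at least one threshold is exceeded.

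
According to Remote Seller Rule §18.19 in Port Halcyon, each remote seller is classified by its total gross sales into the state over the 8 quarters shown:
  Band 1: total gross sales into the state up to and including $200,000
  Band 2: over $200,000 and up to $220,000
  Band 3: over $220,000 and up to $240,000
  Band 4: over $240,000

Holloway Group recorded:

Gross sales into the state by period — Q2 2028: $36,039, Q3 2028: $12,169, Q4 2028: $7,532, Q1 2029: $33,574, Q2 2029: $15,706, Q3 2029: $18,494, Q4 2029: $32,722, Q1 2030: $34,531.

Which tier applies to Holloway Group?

Total gross sales into the state: $36,039 + $12,169 + $7,532 + $33,574 + $15,706 + $18,494 + $32,722 + $34,531 = $190,767.
$190,767 ≤ $200,000, so Band 1 applies.

Band 1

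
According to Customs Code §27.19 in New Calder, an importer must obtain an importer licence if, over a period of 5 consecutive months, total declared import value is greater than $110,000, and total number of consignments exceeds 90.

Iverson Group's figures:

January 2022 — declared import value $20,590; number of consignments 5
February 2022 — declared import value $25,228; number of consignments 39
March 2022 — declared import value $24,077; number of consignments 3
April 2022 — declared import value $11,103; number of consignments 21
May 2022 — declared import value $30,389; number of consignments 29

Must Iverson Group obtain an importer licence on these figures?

Yes

Total declared import value: $20,590 + $25,228 + $24,077 + $11,103 + $30,389 = $111,387 (> $110,000).
Total number of consignments: 5 + 39 + 3 + 21 + 29 = 97 (> 90).
The test is 'and': both thresholds are exceeded.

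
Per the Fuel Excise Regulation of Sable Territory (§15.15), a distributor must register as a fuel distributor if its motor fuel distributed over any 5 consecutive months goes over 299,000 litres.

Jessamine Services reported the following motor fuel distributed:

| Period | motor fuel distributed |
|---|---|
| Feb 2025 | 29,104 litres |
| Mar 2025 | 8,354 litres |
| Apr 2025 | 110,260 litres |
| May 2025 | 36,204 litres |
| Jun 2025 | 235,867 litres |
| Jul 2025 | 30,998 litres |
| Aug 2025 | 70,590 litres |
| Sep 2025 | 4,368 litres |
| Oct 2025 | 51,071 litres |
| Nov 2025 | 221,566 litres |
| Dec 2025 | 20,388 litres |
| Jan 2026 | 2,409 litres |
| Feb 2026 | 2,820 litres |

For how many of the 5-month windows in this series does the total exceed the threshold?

Feb 2025–Jun 2025: 29,104 litres + 8,354 litres + 110,260 litres + 36,204 litres + 235,867 litres = 419,789 litres (over)
Mar 2025–Jul 2025: 8,354 litres + 110,260 litres + 36,204 litres + 235,867 litres + 30,998 litres = 421,683 litres (over)
Apr 2025–Aug 2025: 110,260 litres + 36,204 litres + 235,867 litres + 30,998 litres + 70,590 litres = 483,919 litres (over)
May 2025–Sep 2025: 36,204 litres + 235,867 litres + 30,998 litres + 70,590 litres + 4,368 litres = 378,027 litres (over)
Jun 2025–Oct 2025: 235,867 litres + 30,998 litres + 70,590 litres + 4,368 litres + 51,071 litres = 392,894 litres (over)
Jul 2025–Nov 2025: 30,998 litres + 70,590 litres + 4,368 litres + 51,071 litres + 221,566 litres = 378,593 litres (over)
Aug 2025–Dec 2025: 70,590 litres + 4,368 litres + 51,071 litres + 221,566 litres + 20,388 litres = 367,983 litres (over)
Sep 2025–Jan 2026: 4,368 litres + 51,071 litres + 221,566 litres + 20,388 litres + 2,409 litres = 299,802 litres (over)
Oct 2025–Feb 2026: 51,071 litres + 221,566 litres + 20,388 litres + 2,409 litres + 2,820 litres = 298,254 litres (under)
8 windows exceed the threshold.

8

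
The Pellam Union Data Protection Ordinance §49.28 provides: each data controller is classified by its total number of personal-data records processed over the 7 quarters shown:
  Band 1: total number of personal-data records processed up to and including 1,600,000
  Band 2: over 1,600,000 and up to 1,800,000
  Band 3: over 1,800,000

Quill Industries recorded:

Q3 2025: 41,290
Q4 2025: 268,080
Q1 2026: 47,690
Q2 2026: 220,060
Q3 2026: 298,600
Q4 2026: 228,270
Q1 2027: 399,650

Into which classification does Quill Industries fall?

Total number of personal-data records processed: 41,290 + 268,080 + 47,690 + 220,060 + 298,600 + 228,270 + 399,650 = 1,503,640.
1,503,640 ≤ 1,600,000, so Band 1 applies.

Band 1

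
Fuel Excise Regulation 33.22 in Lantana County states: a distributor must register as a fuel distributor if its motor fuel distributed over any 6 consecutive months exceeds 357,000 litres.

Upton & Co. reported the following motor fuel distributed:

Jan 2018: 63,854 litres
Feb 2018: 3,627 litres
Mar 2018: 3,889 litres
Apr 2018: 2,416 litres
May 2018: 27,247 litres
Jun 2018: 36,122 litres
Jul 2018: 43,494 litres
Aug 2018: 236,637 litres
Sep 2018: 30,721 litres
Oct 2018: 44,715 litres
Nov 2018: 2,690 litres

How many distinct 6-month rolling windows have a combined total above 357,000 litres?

3

Jan 2018–Jun 2018: 63,854 litres + 3,627 litres + 3,889 litres + 2,416 litres + 27,247 litres + 36,122 litres = 137,155 litres (under)
Feb 2018–Jul 2018: 3,627 litres + 3,889 litres + 2,416 litres + 27,247 litres + 36,122 litres + 43,494 litres = 116,795 litres (under)
Mar 2018–Aug 2018: 3,889 litres + 2,416 litres + 27,247 litres + 36,122 litres + 43,494 litres + 236,637 litres = 349,805 litres (under)
Apr 2018–Sep 2018: 2,416 litres + 27,247 litres + 36,122 litres + 43,494 litres + 236,637 litres + 30,721 litres = 376,637 litres (over)
May 2018–Oct 2018: 27,247 litres + 36,122 litres + 43,494 litres + 236,637 litres + 30,721 litres + 44,715 litres = 418,936 litres (over)
Jun 2018–Nov 2018: 36,122 litres + 43,494 litres + 236,637 litres + 30,721 litres + 44,715 litres + 2,690 litres = 394,379 litres (over)
3 windows exceed the threshold.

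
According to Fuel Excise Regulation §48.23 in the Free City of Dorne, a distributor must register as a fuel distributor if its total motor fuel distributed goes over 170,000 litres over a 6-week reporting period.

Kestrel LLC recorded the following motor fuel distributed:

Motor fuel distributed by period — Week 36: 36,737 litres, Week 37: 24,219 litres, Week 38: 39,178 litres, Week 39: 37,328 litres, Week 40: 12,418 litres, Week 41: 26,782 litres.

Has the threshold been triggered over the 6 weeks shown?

Yes

Total motor fuel distributed: 36,737 litres + 24,219 litres + 39,178 litres + 37,328 litres + 12,418 litres + 26,782 litres = 176,662 litres.
176,662 litres > 170,000 litres, so the threshold is exceeded.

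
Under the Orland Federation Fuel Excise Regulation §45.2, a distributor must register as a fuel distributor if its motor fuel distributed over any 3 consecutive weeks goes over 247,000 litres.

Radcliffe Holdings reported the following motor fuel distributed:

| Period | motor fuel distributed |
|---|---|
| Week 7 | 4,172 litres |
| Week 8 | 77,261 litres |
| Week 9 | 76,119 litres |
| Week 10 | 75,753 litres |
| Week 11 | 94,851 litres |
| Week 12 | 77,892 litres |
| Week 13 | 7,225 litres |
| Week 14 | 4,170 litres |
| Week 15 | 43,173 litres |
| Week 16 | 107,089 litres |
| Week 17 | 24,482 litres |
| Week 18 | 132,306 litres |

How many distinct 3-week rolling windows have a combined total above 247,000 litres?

Week 7–Week 9: 4,172 litres + 77,261 litres + 76,119 litres = 157,552 litres (under)
Week 8–Week 10: 77,261 litres + 76,119 litres + 75,753 litres = 229,133 litres (under)
Week 9–Week 11: 76,119 litres + 75,753 litres + 94,851 litres = 246,723 litres (under)
Week 10–Week 12: 75,753 litres + 94,851 litres + 77,892 litres = 248,496 litres (over)
Week 11–Week 13: 94,851 litres + 77,892 litres + 7,225 litres = 179,968 litres (under)
Week 12–Week 14: 77,892 litres + 7,225 litres + 4,170 litres = 89,287 litres (under)
Week 13–Week 15: 7,225 litres + 4,170 litres + 43,173 litres = 54,568 litres (under)
Week 14–Week 16: 4,170 litres + 43,173 litres + 107,089 litres = 154,432 litres (under)
Week 15–Week 17: 43,173 litres + 107,089 litres + 24,482 litres = 174,744 litres (under)
Week 16–Week 18: 107,089 litres + 24,482 litres + 132,306 litres = 263,877 litres (over)
2 windows exceed the threshold.

2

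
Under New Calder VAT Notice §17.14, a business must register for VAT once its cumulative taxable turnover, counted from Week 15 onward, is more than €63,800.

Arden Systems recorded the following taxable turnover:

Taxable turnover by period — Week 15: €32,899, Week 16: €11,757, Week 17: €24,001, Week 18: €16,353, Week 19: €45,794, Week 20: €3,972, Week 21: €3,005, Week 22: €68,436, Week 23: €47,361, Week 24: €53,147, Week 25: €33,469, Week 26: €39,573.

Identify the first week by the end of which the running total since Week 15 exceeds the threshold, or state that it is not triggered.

Week 17

Through Week 15: €32,899
Through Week 16: €44,656
Through Week 17: €68,657 ← exceeds threshold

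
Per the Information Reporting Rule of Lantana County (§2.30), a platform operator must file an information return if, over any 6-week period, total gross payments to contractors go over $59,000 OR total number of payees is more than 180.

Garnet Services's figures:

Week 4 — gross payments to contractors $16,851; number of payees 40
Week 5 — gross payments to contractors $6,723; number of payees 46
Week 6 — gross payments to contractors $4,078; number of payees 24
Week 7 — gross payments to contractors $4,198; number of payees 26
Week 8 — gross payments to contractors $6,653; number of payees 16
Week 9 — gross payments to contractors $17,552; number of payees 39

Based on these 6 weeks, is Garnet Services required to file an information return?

Total gross payments to contractors: $16,851 + $6,723 + $4,078 + $4,198 + $6,653 + $17,552 = $56,055 (≤ $59,000).
Total number of payees: 40 + 46 + 24 + 26 + 16 + 39 = 191 (> 180).
The test is 'or': at least one threshold is exceeded.

Yes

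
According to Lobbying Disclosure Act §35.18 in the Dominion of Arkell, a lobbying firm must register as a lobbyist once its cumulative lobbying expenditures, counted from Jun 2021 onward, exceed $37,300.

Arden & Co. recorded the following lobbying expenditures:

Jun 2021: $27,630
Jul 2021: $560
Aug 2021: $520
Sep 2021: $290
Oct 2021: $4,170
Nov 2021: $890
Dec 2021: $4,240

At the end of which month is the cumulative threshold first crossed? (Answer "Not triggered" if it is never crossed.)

Through Jun 2021: $27,630
Through Jul 2021: $28,190
Through Aug 2021: $28,710
Through Sep 2021: $29,000
Through Oct 2021: $33,170
Through Nov 2021: $34,060
Through Dec 2021: $38,300 ← exceeds threshold

Dec 2021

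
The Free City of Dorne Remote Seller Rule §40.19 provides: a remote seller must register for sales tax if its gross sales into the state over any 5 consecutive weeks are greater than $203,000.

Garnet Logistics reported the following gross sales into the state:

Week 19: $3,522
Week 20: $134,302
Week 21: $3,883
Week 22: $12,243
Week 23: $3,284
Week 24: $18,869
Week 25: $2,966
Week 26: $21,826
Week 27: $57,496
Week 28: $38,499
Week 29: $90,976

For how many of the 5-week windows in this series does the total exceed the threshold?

Week 19–Week 23: $3,522 + $134,302 + $3,883 + $12,243 + $3,284 = $157,234 (under)
Week 20–Week 24: $134,302 + $3,883 + $12,243 + $3,284 + $18,869 = $172,581 (under)
Week 21–Week 25: $3,883 + $12,243 + $3,284 + $18,869 + $2,966 = $41,245 (under)
Week 22–Week 26: $12,243 + $3,284 + $18,869 + $2,966 + $21,826 = $59,188 (under)
Week 23–Week 27: $3,284 + $18,869 + $2,966 + $21,826 + $57,496 = $104,441 (under)
Week 24–Week 28: $18,869 + $2,966 + $21,826 + $57,496 + $38,499 = $139,656 (under)
Week 25–Week 29: $2,966 + $21,826 + $57,496 + $38,499 + $90,976 = $211,763 (over)
1 window exceeds the threshold.

1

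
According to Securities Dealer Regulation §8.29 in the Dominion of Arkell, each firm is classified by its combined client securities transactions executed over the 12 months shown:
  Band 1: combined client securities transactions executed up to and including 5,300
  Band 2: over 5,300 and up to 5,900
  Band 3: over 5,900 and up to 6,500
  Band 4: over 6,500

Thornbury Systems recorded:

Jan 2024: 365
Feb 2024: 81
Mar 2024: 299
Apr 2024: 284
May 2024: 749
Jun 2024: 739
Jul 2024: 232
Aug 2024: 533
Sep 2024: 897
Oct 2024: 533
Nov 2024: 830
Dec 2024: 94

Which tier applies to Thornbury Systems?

Band 2

Combined client securities transactions executed: 365 + 81 + 299 + 284 + 749 + 739 + 232 + 533 + 897 + 533 + 830 + 94 = 5,636.
5,300 < 5,636 ≤ 5,900, so Band 2 applies.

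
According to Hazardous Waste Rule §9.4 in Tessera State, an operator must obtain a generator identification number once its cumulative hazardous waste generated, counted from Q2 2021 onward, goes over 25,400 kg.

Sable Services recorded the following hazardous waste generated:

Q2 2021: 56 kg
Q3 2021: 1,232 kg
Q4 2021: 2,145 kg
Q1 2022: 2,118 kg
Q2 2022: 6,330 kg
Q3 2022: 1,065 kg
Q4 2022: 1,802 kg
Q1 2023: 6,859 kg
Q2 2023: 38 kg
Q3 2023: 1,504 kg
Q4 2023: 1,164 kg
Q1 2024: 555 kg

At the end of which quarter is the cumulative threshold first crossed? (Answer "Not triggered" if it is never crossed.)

Not triggered

Through Q2 2021: 56 kg
Through Q3 2021: 1,288 kg
Through Q4 2021: 3,433 kg
Through Q1 2022: 5,551 kg
Through Q2 2022: 11,881 kg
Through Q3 2022: 12,946 kg
Through Q4 2022: 14,748 kg
Through Q1 2023: 21,607 kg
Through Q2 2023: 21,645 kg
Through Q3 2023: 23,149 kg
Through Q4 2023: 24,313 kg
Through Q1 2024: 24,868 kg
Final cumulative total 24,868 kg ≤ 25,400 kg; the threshold is never exceeded.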